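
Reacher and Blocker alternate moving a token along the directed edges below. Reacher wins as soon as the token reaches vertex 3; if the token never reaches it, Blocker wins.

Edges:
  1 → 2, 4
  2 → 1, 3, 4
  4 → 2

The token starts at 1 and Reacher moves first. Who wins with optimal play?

Reacher

Track states (vertex, player-to-move).
A0 = {(3,Reacher), (3,Blocker)}
A1: add {(2,Reacher)}.
A2: add {(4,Blocker)}.
A3: add {(1,Reacher)}.
(1,Reacher) ∈ A3 ⇒ Reacher forces the target.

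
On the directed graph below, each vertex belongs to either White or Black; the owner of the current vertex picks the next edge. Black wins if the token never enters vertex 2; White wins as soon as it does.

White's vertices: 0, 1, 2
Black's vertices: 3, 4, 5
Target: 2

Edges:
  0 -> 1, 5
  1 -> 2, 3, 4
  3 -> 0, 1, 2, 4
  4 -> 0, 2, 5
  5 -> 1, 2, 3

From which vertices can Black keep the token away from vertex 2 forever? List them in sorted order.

A0 = {2}
A1: add {1} — 1 (White) has 1→2.
A2: add {0} — 0 (White) has 0→1.
A3 = A2; e.g. 3 (Black) can still go to 4. Fixed point.
White's attractor = {0, 1, 2}; Black avoids the target exactly from the complement.

3, 4, 5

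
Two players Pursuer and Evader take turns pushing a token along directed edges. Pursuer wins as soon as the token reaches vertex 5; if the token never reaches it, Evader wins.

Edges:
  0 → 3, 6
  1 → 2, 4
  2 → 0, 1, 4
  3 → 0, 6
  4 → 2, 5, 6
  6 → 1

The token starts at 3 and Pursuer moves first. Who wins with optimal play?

Track states (vertex, player-to-move).
A0 = {(5,Pursuer), (5,Evader)}
A1: add {(4,Pursuer)}.
A2 = A1; e.g. (0,Pursuer) stays out. (3,Pursuer) never enters ⇒ Evader avoids the target.

Evader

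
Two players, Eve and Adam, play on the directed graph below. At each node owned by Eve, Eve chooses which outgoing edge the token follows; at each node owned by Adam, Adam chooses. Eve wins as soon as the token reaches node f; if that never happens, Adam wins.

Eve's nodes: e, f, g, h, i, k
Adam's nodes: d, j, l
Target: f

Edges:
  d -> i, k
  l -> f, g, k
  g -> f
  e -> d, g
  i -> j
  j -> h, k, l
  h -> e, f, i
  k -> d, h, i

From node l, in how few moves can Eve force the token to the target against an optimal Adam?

3

A0 = {f}
A1: add {g, h} — g (Eve) has g→f; h (Eve) has h→f.
A2: add {e, k} — e (Eve) has e→g; k (Eve) has k→h.
A3: add {l} — l (Adam): all of {f, g, k} already in.
l enters the attractor at level 3, so Eve can force the target in 3 moves from there.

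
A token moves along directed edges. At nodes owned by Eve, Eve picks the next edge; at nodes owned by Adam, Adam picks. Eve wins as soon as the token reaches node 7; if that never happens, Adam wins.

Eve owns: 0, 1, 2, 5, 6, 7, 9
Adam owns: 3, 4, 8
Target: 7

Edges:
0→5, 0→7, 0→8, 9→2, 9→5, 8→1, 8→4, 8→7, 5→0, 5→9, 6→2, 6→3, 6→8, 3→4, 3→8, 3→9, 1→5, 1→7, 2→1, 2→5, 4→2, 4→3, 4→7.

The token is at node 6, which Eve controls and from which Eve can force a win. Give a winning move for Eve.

2

A0 = {7}
A1: add {0, 1} — 0 (Eve) has 0→7; 1 (Eve) has 1→7.
A2: add {2, 5} — 2 (Eve) has 2→1; 5 (Eve) has 5→0.
A3: add {6, 9} — 6 (Eve) has 6→2; 9 (Eve) has 9→2.
A4 = A3; e.g. 3 (Adam) can still go to 4. Fixed point.
From 6, successor 2 is in the attractor (rank 2); the other successors 3, 8 are not.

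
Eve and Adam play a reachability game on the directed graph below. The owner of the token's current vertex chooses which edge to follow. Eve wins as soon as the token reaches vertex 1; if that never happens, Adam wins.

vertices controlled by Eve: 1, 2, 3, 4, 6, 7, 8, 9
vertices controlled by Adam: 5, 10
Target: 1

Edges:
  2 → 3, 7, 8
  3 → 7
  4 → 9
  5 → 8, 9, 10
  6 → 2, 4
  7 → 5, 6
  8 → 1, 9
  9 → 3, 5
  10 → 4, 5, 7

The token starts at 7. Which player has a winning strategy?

Eve

A0 = {1}
A1: add {8} — 8 (Eve) has 8→1.
A2: add {2} — 2 (Eve) has 2→8.
A3: add {6} — 6 (Eve) has 6→2.
A4: add {7} — 7 (Eve) has 7→6.
7 ∈ A4, so Eve can force the target.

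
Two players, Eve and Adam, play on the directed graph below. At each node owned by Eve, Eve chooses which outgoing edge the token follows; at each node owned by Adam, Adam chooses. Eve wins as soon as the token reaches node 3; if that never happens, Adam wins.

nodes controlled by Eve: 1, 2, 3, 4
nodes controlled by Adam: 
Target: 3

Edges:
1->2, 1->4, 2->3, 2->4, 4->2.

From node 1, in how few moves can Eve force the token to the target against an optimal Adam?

2

A0 = {3}
A1: add {2} — 2 (Eve) has 2→3.
A2: add {1, 4} — 1 (Eve) has 1→2; 4 (Eve) has 4→2.
A2 = all vertices. Fixed point.
1 enters the attractor at level 2, so Eve can force the target in 2 moves from there.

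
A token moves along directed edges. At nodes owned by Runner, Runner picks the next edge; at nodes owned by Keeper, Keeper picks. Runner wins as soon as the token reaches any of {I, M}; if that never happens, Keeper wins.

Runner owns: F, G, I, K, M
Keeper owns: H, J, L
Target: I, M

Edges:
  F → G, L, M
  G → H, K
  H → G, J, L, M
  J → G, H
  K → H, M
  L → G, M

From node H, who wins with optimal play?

A0 = {I, M}
A1: add {F, K} — F (Runner) has F→M; K (Runner) has K→M.
A2: add {G} — G (Runner) has G→K.
A3: add {L} — L (Keeper): all of {G, M} already in.
A4 = A3; e.g. H (Keeper) can still go to J. Fixed point.
H never enters the attractor, so Keeper can avoid the target forever.

Keeper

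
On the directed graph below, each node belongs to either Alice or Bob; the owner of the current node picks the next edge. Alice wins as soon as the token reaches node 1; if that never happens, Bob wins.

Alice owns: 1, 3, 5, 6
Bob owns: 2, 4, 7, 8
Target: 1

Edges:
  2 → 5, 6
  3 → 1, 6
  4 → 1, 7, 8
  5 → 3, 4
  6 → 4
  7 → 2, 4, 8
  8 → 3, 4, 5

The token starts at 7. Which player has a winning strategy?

A0 = {1}
A1: add {3} — 3 (Alice) has 3→1.
A2: add {5} — 5 (Alice) has 5→3.
A3 = A2; e.g. 2 (Bob) can still go to 6. Fixed point.
7 never enters the attractor, so Bob can avoid the target forever.

Bob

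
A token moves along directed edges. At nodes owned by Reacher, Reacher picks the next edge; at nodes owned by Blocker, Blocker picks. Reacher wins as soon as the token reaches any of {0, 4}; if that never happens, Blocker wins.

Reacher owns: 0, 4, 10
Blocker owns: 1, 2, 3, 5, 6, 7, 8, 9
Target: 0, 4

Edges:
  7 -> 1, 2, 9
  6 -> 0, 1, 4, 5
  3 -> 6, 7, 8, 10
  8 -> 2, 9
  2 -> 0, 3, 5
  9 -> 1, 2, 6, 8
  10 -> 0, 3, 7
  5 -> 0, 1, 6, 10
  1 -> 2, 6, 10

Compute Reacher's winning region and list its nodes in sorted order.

0, 4, 10

A0 = {0, 4}
A1: add {10} — 10 (Reacher) has 10→0.
A2 = A1; e.g. 1 (Blocker) can still go to 2. Fixed point.
Reacher's winning region = {0, 4, 10}.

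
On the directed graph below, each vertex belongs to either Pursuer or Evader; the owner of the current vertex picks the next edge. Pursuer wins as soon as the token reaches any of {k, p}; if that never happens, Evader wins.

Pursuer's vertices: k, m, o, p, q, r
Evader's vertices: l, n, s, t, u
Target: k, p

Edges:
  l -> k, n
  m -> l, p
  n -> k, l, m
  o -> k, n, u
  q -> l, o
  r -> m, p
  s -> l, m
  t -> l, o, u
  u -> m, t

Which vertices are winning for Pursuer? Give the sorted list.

k, m, o, p, q, r

A0 = {k, p}
A1: add {m, o, r} — m (Pursuer) has m→p; o (Pursuer) has o→k; r (Pursuer) has r→p.
A2: add {q} — q (Pursuer) has q→o.
A3 = A2; e.g. l (Evader) can still go to n. Fixed point.
Pursuer's winning region = {k, m, o, p, q, r}.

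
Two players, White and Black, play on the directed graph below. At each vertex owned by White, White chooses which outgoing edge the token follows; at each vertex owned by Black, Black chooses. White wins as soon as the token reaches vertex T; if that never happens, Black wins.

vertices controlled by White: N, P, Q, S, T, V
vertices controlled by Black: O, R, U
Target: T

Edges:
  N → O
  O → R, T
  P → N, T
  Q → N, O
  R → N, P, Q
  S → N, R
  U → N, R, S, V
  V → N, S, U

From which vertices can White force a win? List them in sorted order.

A0 = {T}
A1: add {P} — P (White) has P→T.
A2 = A1; e.g. N (White) has no edge into A1. Fixed point.
White's winning region = {P, T}.

P, T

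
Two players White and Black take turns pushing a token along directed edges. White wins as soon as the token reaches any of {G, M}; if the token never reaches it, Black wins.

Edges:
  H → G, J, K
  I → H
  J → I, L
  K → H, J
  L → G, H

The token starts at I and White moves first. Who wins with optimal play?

Track states (vertex, player-to-move).
A0 = {(G,White), (G,Black), (M,White), (M,Black)}
A1: add {(H,White), (L,White)}.
A2: add {(I,Black), (L,Black)}.
A3: add {(J,White)}.
A4: add {(K,Black)}.
A5 = A4; e.g. (H,Black) stays out. (I,White) never enters ⇒ Black avoids the target.

Black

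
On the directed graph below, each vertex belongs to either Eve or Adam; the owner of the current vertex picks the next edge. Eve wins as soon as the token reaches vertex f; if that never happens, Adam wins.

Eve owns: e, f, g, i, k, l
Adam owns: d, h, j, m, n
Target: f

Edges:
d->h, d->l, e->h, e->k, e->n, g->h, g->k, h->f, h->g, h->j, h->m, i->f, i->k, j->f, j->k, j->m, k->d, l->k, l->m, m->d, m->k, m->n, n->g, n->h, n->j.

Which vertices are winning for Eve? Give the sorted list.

A0 = {f}
A1: add {i} — i (Eve) has i→f.
A2 = A1; e.g. d (Adam) can still go to h. Fixed point.
Eve's winning region = {f, i}.

f, i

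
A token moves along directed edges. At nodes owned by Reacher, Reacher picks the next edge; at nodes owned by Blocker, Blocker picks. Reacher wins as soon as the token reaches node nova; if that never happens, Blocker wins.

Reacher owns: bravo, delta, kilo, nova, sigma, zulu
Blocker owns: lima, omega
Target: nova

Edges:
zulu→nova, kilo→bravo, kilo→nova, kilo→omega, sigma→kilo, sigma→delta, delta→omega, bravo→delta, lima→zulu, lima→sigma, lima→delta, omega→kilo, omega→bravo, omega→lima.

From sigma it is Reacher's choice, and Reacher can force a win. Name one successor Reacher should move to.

kilo

A0 = {nova}
A1: add {kilo, zulu} — zulu (Reacher) has zulu→nova; kilo (Reacher) has kilo→nova.
A2: add {sigma} — sigma (Reacher) has sigma→kilo.
A3 = A2; e.g. delta (Reacher) has no edge into A2. Fixed point.
From sigma, successor kilo is in the attractor (rank 1); the other successor delta is not.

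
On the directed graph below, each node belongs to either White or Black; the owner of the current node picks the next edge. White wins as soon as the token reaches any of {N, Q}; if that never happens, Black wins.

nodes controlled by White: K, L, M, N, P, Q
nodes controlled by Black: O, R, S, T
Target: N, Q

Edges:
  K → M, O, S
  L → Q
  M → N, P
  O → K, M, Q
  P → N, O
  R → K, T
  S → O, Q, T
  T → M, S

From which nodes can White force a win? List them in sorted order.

A0 = {N, Q}
A1: add {L, M, P} — L (White) has L→Q; M (White) has M→N; P (White) has P→N.
A2: add {K} — K (White) has K→M.
A3: add {O} — O (Black): all of {K, M, Q} already in.
A4 = A3; e.g. R (Black) can still go to T. Fixed point.
White's winning region = {K, L, M, N, O, P, Q}.

K, L, M, N, O, P, Q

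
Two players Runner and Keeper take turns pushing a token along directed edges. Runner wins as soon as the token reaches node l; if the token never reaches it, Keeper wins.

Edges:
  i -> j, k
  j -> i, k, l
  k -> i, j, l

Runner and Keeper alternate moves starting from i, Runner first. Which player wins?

Keeper

Track states (vertex, player-to-move).
A0 = {(l,Runner), (l,Keeper)}
A1: add {(j,Runner), (k,Runner)}.
A2: add {(i,Keeper)}.
A3 = A2; e.g. (i,Runner) stays out. (i,Runner) never enters ⇒ Keeper avoids the target.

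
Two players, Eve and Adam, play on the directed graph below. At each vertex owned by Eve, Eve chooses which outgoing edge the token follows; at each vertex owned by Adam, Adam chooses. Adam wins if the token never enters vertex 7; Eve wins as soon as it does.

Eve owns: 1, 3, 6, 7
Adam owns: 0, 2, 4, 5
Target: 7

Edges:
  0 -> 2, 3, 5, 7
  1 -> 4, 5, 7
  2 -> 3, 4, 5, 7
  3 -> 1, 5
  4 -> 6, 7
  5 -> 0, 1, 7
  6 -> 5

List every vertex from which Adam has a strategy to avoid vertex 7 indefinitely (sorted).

0, 2, 4, 5, 6

A0 = {7}
A1: add {1} — 1 (Eve) has 1→7.
A2: add {3} — 3 (Eve) has 3→1.
A3 = A2; e.g. 0 (Adam) can still go to 2. Fixed point.
Eve's attractor = {1, 3, 7}; Adam avoids the target exactly from the complement.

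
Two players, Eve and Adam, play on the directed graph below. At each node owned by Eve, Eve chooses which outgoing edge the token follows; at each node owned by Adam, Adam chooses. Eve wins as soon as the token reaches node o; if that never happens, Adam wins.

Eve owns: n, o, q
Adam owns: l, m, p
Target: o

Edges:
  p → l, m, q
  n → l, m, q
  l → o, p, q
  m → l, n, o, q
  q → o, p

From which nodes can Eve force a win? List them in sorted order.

n, o, q

A0 = {o}
A1: add {q} — q (Eve) has q→o.
A2: add {n} — n (Eve) has n→q.
A3 = A2; e.g. l (Adam) can still go to p. Fixed point.
Eve's winning region = {n, o, q}.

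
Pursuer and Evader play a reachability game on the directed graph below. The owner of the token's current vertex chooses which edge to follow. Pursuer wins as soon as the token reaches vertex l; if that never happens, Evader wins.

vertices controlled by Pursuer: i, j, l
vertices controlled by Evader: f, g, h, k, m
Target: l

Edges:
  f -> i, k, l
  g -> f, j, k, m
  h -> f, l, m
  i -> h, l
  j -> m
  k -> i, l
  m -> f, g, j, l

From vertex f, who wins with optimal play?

A0 = {l}
A1: add {i} — i (Pursuer) has i→l.
A2: add {k} — k (Evader): all of {i, l} already in.
A3: add {f} — f (Evader): all of {i, k, l} already in.
A4 = A3; e.g. g (Evader) can still go to j. Fixed point.
f ∈ A3, so Pursuer can force the target.

Pursuer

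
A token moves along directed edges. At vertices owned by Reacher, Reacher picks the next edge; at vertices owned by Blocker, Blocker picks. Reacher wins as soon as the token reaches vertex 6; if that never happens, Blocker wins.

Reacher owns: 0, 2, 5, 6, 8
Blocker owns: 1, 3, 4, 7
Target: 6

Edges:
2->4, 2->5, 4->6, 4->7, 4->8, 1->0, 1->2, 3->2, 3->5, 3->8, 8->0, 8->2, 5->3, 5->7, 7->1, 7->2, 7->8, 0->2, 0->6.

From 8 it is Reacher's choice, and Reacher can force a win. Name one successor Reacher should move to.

A0 = {6}
A1: add {0} — 0 (Reacher) has 0→6.
A2: add {8} — 8 (Reacher) has 8→0.
A3 = A2; e.g. 1 (Blocker) can still go to 2. Fixed point.
From 8, successor 0 is in the attractor (rank 1); the other successor 2 is not.

0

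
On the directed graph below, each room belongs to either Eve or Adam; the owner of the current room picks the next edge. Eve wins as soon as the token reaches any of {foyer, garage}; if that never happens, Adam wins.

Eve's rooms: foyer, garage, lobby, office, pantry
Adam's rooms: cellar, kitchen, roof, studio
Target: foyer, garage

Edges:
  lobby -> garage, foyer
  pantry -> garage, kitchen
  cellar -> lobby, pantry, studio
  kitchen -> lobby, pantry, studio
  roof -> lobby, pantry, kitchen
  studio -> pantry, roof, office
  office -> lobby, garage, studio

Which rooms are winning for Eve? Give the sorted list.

foyer, garage, lobby, office, pantry

A0 = {foyer, garage}
A1: add {lobby, office, pantry} — lobby (Eve) has lobby→garage; pantry (Eve) has pantry→garage; office (Eve) has office→garage.
A2 = A1; e.g. cellar (Adam) can still go to studio. Fixed point.
Eve's winning region = {foyer, garage, lobby, office, pantry}.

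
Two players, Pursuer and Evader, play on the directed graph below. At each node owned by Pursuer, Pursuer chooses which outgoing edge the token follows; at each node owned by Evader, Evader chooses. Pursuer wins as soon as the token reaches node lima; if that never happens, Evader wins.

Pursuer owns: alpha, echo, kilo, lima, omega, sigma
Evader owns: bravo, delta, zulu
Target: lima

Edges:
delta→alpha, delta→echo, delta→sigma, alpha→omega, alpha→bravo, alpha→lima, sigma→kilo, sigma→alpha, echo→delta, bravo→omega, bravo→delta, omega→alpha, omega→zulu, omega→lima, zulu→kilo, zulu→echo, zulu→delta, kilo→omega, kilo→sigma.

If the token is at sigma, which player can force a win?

A0 = {lima}
A1: add {alpha, omega} — alpha (Pursuer) has alpha→lima; omega (Pursuer) has omega→lima.
A2: add {kilo, sigma} — kilo (Pursuer) has kilo→omega; sigma (Pursuer) has sigma→alpha.
A3 = A2; e.g. echo (Pursuer) has no edge into A2. Fixed point.
sigma ∈ A2, so Pursuer can force the target.

Pursuer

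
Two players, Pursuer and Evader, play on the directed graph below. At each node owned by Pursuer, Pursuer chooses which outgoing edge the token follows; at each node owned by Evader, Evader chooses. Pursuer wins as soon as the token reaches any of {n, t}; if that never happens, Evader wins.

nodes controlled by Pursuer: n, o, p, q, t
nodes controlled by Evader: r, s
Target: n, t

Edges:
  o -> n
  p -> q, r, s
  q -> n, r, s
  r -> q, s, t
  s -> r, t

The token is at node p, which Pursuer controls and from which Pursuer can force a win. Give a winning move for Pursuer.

q

A0 = {n, t}
A1: add {o, q} — o (Pursuer) has o→n; q (Pursuer) has q→n.
A2: add {p} — p (Pursuer) has p→q.
A3 = A2; e.g. r (Evader) can still go to s. Fixed point.
From p, successor q is in the attractor (rank 1); the other successors r, s are not.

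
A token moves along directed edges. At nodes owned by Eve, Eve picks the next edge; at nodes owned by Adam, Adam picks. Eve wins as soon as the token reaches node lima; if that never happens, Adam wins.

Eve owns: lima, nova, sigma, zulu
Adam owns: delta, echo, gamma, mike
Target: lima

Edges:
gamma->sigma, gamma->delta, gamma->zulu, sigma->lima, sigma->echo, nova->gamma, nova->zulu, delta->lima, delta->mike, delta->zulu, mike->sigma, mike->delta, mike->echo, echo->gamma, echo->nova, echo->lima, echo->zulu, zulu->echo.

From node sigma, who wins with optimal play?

Eve

A0 = {lima}
A1: add {sigma} — sigma (Eve) has sigma→lima.
A2 = A1; e.g. gamma (Adam) can still go to delta. Fixed point.
sigma ∈ A1, so Eve can force the target.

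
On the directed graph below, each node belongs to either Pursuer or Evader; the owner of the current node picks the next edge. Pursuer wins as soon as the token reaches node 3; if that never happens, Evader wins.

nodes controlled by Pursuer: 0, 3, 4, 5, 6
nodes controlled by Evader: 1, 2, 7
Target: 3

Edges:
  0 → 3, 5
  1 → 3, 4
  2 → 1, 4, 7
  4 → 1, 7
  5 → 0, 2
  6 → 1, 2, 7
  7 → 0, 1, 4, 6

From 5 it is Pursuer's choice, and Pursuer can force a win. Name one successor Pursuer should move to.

A0 = {3}
A1: add {0} — 0 (Pursuer) has 0→3.
A2: add {5} — 5 (Pursuer) has 5→0.
A3 = A2; e.g. 1 (Evader) can still go to 4. Fixed point.
From 5, successor 0 is in the attractor (rank 1); the other successor 2 is not.

0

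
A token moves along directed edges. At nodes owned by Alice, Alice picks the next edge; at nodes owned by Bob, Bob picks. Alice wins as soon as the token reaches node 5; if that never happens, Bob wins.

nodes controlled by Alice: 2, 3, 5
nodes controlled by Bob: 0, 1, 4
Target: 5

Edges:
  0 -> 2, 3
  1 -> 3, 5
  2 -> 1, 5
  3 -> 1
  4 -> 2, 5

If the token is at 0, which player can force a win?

A0 = {5}
A1: add {2} — 2 (Alice) has 2→5.
A2: add {4} — 4 (Bob): all of {2, 5} already in.
A3 = A2; e.g. 0 (Bob) can still go to 3. Fixed point.
0 never enters the attractor, so Bob can avoid the target forever.

Bob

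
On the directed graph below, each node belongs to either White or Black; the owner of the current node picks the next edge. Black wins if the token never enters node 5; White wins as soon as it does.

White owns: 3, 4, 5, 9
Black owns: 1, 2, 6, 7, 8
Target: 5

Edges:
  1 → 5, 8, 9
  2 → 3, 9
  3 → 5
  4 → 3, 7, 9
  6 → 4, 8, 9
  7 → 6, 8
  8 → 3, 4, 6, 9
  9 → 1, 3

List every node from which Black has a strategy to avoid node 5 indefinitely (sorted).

A0 = {5}
A1: add {3} — 3 (White) has 3→5.
A2: add {4, 9} — 4 (White) has 4→3; 9 (White) has 9→3.
A3: add {2} — 2 (Black): all of {3, 9} already in.
A4 = A3; e.g. 1 (Black) can still go to 8. Fixed point.
White's attractor = {2, 3, 4, 5, 9}; Black avoids the target exactly from the complement.

1, 6, 7, 8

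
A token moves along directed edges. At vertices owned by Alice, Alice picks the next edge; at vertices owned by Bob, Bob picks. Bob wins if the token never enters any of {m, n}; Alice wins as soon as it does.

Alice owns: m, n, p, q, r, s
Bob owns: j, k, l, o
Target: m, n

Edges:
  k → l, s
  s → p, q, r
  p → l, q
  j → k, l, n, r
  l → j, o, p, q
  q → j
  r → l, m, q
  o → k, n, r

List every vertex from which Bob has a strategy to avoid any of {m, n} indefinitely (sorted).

A0 = {m, n}
A1: add {r} — r (Alice) has r→m.
A2: add {s} — s (Alice) has s→r.
A3 = A2; e.g. j (Bob) can still go to k. Fixed point.
Alice's attractor = {m, n, r, s}; Bob avoids the target exactly from the complement.

j, k, l, o, p, q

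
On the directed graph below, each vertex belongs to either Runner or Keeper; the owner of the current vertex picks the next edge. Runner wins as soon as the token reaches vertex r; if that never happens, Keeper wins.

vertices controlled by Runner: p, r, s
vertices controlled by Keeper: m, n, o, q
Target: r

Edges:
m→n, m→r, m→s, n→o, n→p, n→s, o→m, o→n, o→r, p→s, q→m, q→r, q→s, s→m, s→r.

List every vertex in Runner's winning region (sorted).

p, r, s

A0 = {r}
A1: add {s} — s (Runner) has s→r.
A2: add {p} — p (Runner) has p→s.
A3 = A2; e.g. m (Keeper) can still go to n. Fixed point.
Runner's winning region = {p, r, s}.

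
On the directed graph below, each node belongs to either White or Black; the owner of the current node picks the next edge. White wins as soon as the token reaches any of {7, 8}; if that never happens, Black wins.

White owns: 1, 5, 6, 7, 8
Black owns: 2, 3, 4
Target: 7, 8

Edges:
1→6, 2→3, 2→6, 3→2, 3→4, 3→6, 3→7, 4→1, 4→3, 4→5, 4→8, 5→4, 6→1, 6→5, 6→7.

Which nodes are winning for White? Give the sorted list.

A0 = {7, 8}
A1: add {6} — 6 (White) has 6→7.
A2: add {1} — 1 (White) has 1→6.
A3 = A2; e.g. 2 (Black) can still go to 3. Fixed point.
White's winning region = {1, 6, 7, 8}.

1, 6, 7, 8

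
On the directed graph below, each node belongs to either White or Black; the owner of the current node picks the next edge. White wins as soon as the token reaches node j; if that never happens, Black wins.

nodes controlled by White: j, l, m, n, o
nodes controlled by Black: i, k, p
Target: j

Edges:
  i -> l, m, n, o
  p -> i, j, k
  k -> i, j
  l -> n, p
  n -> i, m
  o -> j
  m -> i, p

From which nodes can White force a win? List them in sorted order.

j, o

A0 = {j}
A1: add {o} — o (White) has o→j.
A2 = A1; e.g. i (Black) can still go to l. Fixed point.
White's winning region = {j, o}.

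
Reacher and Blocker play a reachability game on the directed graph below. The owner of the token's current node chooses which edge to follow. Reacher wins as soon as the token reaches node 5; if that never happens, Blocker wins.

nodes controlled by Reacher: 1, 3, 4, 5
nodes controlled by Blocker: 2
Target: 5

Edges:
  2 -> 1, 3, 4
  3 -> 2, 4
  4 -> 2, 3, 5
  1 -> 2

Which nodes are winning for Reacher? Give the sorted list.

A0 = {5}
A1: add {4} — 4 (Reacher) has 4→5.
A2: add {3} — 3 (Reacher) has 3→4.
A3 = A2; e.g. 1 (Reacher) has no edge into A2. Fixed point.
Reacher's winning region = {3, 4, 5}.

3, 4, 5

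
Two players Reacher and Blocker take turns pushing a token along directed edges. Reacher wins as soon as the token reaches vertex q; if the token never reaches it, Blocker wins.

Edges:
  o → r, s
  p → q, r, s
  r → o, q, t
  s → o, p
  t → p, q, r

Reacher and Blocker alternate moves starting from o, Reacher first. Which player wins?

Blocker

Track states (vertex, player-to-move).
A0 = {(q,Reacher), (q,Blocker)}
A1: add {(p,Reacher), (r,Reacher), (t,Reacher)}.
A2: add {(t,Blocker)}.
A3 = A2; e.g. (o,Reacher) stays out. (o,Reacher) never enters ⇒ Blocker avoids the target.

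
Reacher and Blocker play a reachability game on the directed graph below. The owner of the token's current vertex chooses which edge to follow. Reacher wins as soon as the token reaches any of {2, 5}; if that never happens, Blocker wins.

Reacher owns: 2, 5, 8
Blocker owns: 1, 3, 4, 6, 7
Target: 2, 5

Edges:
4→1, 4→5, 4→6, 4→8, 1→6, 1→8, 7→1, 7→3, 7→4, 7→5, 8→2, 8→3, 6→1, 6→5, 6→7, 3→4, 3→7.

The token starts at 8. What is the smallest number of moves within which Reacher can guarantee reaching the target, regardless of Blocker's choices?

1

A0 = {2, 5}
A1: add {8} — 8 (Reacher) has 8→2.
A2 = A1; e.g. 1 (Blocker) can still go to 6. Fixed point.
8 enters the attractor at level 1, so Reacher can force the target in 1 move from there.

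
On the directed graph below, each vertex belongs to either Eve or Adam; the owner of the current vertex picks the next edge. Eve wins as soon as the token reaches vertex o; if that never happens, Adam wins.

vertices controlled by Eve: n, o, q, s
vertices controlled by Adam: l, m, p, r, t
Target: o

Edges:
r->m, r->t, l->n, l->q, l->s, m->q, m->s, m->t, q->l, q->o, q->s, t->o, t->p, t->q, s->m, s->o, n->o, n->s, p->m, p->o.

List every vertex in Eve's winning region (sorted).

A0 = {o}
A1: add {n, q, s} — n (Eve) has n→o; q (Eve) has q→o; s (Eve) has s→o.
A2: add {l} — l (Adam): all of {n, q, s} already in.
A3 = A2; e.g. m (Adam) can still go to t. Fixed point.
Eve's winning region = {l, n, o, q, s}.

l, n, o, q, s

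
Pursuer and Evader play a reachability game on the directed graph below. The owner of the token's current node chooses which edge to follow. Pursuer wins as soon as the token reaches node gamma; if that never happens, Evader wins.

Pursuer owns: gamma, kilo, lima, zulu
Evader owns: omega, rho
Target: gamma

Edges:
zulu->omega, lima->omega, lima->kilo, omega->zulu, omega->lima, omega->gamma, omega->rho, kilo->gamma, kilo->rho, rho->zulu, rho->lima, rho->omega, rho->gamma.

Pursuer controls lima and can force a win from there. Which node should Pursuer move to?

kilo

A0 = {gamma}
A1: add {kilo} — kilo (Pursuer) has kilo→gamma.
A2: add {lima} — lima (Pursuer) has lima→kilo.
A3 = A2; e.g. zulu (Pursuer) has no edge into A2. Fixed point.
From lima, successor kilo is in the attractor (rank 1); the other successor omega is not.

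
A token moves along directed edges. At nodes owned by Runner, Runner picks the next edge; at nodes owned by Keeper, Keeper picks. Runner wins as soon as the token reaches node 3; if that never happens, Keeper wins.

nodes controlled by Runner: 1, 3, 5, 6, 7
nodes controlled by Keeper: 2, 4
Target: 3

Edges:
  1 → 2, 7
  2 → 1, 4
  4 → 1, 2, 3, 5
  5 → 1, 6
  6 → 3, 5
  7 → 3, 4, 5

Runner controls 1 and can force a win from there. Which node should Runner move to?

7

A0 = {3}
A1: add {6, 7} — 6 (Runner) has 6→3; 7 (Runner) has 7→3.
A2: add {1, 5} — 1 (Runner) has 1→7; 5 (Runner) has 5→6.
A3 = A2; e.g. 2 (Keeper) can still go to 4. Fixed point.
From 1, successor 7 is in the attractor (rank 1); the other successor 2 is not.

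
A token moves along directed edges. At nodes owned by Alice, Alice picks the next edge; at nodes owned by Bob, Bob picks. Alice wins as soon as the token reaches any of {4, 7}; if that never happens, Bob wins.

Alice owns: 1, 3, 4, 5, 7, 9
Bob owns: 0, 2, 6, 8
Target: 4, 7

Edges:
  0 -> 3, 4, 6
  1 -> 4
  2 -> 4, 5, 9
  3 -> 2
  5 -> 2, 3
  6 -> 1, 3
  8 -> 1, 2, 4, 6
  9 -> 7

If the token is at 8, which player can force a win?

A0 = {4, 7}
A1: add {1, 9} — 1 (Alice) has 1→4; 9 (Alice) has 9→7.
A2 = A1; e.g. 0 (Bob) can still go to 3. Fixed point.
8 never enters the attractor, so Bob can avoid the target forever.

Bob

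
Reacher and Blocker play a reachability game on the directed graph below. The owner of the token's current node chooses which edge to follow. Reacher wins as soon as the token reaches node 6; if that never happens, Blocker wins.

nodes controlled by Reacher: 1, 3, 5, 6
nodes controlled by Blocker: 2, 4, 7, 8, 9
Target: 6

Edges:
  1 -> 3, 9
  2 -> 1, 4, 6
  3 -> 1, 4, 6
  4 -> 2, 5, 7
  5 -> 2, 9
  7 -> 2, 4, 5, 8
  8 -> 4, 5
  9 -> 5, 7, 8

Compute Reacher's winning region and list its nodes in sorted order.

1, 3, 6

A0 = {6}
A1: add {3} — 3 (Reacher) has 3→6.
A2: add {1} — 1 (Reacher) has 1→3.
A3 = A2; e.g. 2 (Blocker) can still go to 4. Fixed point.
Reacher's winning region = {1, 3, 6}.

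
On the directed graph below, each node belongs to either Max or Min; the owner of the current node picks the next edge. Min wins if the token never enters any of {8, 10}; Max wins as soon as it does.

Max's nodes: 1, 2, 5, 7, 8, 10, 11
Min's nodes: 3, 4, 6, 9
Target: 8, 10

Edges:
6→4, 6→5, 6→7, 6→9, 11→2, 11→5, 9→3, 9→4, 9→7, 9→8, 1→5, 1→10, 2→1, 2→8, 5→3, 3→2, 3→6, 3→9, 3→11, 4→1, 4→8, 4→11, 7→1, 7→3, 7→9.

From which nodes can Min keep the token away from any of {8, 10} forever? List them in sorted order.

A0 = {8, 10}
A1: add {1, 2} — 1 (Max) has 1→10; 2 (Max) has 2→8.
A2: add {7, 11} — 7 (Max) has 7→1; 11 (Max) has 11→2.
A3: add {4} — 4 (Min): all of {1, 8, 11} already in.
A4 = A3; e.g. 3 (Min) can still go to 6. Fixed point.
Max's attractor = {1, 2, 4, 7, 8, 10, 11}; Min avoids the target exactly from the complement.

3, 5, 6, 9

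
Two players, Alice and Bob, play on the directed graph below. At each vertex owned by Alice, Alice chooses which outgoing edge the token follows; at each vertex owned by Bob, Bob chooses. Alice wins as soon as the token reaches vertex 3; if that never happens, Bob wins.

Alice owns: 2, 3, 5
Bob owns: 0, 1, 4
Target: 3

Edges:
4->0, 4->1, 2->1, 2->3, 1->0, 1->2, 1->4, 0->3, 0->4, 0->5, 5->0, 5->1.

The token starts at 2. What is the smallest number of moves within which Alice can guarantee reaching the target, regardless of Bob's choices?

1

A0 = {3}
A1: add {2} — 2 (Alice) has 2→3.
A2 = A1; e.g. 0 (Bob) can still go to 4. Fixed point.
2 enters the attractor at level 1, so Alice can force the target in 1 move from there.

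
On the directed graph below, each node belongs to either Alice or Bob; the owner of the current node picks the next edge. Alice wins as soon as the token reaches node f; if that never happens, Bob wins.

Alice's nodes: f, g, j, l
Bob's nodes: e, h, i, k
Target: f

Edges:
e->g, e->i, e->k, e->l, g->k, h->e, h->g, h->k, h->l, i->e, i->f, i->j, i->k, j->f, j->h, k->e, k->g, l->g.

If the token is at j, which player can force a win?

Alice

A0 = {f}
A1: add {j} — j (Alice) has j→f.
A2 = A1; e.g. e (Bob) can still go to g. Fixed point.
j ∈ A1, so Alice can force the target.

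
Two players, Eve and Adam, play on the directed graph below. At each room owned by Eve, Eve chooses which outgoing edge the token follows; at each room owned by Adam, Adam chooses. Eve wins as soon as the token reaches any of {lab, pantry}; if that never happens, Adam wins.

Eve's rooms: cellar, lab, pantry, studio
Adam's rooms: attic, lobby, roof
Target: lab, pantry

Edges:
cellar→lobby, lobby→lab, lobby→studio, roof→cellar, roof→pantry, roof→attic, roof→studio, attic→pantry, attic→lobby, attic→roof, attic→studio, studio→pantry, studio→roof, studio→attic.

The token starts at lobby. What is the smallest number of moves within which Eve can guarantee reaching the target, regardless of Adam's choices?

A0 = {lab, pantry}
A1: add {studio} — studio (Eve) has studio→pantry.
A2: add {lobby} — lobby (Adam): all of {lab, studio} already in.
lobby enters the attractor at level 2, so Eve can force the target in 2 moves from there.

2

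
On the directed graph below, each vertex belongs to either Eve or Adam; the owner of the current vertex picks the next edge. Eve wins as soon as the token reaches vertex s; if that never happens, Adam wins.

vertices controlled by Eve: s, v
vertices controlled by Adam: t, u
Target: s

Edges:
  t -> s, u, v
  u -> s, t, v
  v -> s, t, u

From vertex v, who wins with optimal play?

A0 = {s}
A1: add {v} — v (Eve) has v→s.
A2 = A1; e.g. t (Adam) can still go to u. Fixed point.
v ∈ A1, so Eve can force the target.

Eve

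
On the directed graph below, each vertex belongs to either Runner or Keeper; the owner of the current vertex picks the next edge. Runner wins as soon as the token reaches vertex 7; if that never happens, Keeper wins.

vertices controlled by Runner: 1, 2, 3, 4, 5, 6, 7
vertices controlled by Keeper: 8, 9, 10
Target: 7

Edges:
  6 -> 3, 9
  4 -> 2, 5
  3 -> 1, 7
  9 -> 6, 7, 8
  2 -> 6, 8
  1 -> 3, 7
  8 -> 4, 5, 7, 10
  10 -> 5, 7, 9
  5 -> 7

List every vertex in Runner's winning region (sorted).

A0 = {7}
A1: add {1, 3, 5} — 1 (Runner) has 1→7; 3 (Runner) has 3→7; 5 (Runner) has 5→7.
A2: add {4, 6} — 4 (Runner) has 4→5; 6 (Runner) has 6→3.
A3: add {2} — 2 (Runner) has 2→6.
A4 = A3; e.g. 8 (Keeper) can still go to 10. Fixed point.
Runner's winning region = {1, 2, 3, 4, 5, 6, 7}.

1, 2, 3, 4, 5, 6, 7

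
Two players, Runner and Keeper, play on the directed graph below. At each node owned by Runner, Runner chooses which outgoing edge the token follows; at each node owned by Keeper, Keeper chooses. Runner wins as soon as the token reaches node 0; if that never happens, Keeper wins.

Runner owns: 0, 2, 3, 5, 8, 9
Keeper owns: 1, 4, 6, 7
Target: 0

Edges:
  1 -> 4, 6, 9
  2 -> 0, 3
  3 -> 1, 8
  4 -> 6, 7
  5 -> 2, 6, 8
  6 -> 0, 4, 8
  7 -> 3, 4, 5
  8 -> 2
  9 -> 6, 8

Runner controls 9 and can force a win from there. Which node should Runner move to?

8

A0 = {0}
A1: add {2} — 2 (Runner) has 2→0.
A2: add {5, 8} — 5 (Runner) has 5→2; 8 (Runner) has 8→2.
A3: add {3, 9} — 3 (Runner) has 3→8; 9 (Runner) has 9→8.
A4 = A3; e.g. 1 (Keeper) can still go to 4. Fixed point.
From 9, successor 8 is in the attractor (rank 2); the other successor 6 is not.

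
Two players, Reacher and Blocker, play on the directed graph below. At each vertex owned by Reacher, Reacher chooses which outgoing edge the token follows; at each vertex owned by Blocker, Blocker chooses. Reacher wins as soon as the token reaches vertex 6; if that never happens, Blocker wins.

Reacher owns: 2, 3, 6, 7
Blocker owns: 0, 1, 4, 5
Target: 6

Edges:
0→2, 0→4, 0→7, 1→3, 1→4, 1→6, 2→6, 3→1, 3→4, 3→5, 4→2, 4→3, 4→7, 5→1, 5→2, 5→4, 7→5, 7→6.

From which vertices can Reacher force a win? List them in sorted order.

A0 = {6}
A1: add {2, 7} — 2 (Reacher) has 2→6; 7 (Reacher) has 7→6.
A2 = A1; e.g. 0 (Blocker) can still go to 4. Fixed point.
Reacher's winning region = {2, 6, 7}.

2, 6, 7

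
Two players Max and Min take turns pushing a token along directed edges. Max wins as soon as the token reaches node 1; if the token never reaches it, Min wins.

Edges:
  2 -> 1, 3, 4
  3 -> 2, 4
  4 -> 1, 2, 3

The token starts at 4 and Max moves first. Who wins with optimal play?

Max

Track states (vertex, player-to-move).
A0 = {(1,Max), (1,Min)}
A1: add {(2,Max), (4,Max)}.
(4,Max) ∈ A1 ⇒ Max forces the target.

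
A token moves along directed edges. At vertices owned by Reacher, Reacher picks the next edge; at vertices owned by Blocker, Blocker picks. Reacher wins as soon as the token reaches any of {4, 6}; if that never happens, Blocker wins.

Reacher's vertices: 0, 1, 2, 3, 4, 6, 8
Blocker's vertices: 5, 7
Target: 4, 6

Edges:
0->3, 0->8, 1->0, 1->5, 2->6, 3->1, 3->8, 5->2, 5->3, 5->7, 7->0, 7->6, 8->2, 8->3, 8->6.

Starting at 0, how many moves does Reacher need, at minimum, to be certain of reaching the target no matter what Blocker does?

2

A0 = {4, 6}
A1: add {2, 8} — 2 (Reacher) has 2→6; 8 (Reacher) has 8→6.
A2: add {0, 3} — 0 (Reacher) has 0→8; 3 (Reacher) has 3→8.
0 enters the attractor at level 2, so Reacher can force the target in 2 moves from there.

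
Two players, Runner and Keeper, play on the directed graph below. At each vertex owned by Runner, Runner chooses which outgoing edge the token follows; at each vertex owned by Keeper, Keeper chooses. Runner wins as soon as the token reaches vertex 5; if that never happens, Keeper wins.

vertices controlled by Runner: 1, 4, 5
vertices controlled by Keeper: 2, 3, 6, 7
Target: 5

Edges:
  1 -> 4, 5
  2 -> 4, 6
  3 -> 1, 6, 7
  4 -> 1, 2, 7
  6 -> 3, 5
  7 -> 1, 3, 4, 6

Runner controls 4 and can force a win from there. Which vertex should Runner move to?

A0 = {5}
A1: add {1} — 1 (Runner) has 1→5.
A2: add {4} — 4 (Runner) has 4→1.
A3 = A2; e.g. 2 (Keeper) can still go to 6. Fixed point.
From 4, successor 1 is in the attractor (rank 1); the other successors 2, 7 are not.

1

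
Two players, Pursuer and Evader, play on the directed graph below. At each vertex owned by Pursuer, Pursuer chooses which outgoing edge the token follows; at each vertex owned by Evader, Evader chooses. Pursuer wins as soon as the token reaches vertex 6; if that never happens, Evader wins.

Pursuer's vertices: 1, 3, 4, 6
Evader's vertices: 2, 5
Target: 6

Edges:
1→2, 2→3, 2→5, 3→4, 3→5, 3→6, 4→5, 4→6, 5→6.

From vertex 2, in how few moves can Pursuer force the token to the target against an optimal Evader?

2

A0 = {6}
A1: add {3, 4, 5} — 3 (Pursuer) has 3→6; 4 (Pursuer) has 4→6; 5 (Evader): all of {6} already in.
A2: add {2} — 2 (Evader): all of {3, 5} already in.
2 enters the attractor at level 2, so Pursuer can force the target in 2 moves from there.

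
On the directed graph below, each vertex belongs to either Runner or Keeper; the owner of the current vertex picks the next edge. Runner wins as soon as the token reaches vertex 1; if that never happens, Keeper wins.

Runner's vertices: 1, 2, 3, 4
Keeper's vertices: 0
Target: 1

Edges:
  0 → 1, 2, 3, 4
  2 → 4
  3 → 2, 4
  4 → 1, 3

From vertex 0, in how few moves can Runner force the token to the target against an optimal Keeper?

3

A0 = {1}
A1: add {4} — 4 (Runner) has 4→1.
A2: add {2, 3} — 2 (Runner) has 2→4; 3 (Runner) has 3→4.
A3: add {0} — 0 (Keeper): all of {1, 2, 3, 4} already in.
A3 = all vertices. Fixed point.
0 enters the attractor at level 3, so Runner can force the target in 3 moves from there.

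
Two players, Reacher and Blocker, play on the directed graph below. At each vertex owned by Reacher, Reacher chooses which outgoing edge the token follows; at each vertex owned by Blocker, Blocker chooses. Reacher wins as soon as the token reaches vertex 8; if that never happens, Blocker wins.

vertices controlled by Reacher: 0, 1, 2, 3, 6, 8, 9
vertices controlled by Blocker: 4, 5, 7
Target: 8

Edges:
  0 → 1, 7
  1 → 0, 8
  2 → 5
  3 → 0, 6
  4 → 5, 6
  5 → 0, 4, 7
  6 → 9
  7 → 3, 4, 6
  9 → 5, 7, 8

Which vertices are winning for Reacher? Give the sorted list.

0, 1, 3, 6, 8, 9

A0 = {8}
A1: add {1, 9} — 1 (Reacher) has 1→8; 9 (Reacher) has 9→8.
A2: add {0, 6} — 0 (Reacher) has 0→1; 6 (Reacher) has 6→9.
A3: add {3} — 3 (Reacher) has 3→0.
A4 = A3; e.g. 2 (Reacher) has no edge into A3. Fixed point.
Reacher's winning region = {0, 1, 3, 6, 8, 9}.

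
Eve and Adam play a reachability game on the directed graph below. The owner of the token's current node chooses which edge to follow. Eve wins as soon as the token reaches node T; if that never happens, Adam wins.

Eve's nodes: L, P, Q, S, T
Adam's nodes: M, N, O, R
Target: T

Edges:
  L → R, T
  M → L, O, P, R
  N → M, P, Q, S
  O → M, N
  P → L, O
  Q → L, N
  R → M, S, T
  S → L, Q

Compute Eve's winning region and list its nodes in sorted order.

L, P, Q, S, T

A0 = {T}
A1: add {L} — L (Eve) has L→T.
A2: add {P, Q, S} — P (Eve) has P→L; Q (Eve) has Q→L; S (Eve) has S→L.
A3 = A2; e.g. M (Adam) can still go to O. Fixed point.
Eve's winning region = {L, P, Q, S, T}.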